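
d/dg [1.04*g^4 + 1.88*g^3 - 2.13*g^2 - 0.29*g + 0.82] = 4.16*g^3 + 5.64*g^2 - 4.26*g - 0.29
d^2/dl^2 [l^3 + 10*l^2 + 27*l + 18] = 6*l + 20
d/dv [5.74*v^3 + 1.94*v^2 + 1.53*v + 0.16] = 17.22*v^2 + 3.88*v + 1.53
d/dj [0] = 0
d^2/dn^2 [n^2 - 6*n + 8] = 2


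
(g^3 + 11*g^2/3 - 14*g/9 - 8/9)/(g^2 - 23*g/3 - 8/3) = (3*g^2 + 10*g - 8)/(3*(g - 8))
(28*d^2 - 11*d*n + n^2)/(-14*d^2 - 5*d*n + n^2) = (-4*d + n)/(2*d + n)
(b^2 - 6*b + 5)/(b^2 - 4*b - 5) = (b - 1)/(b + 1)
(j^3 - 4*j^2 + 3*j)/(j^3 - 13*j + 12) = j/(j + 4)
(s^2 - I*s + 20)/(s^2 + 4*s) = (s^2 - I*s + 20)/(s*(s + 4))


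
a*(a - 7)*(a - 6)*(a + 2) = a^4 - 11*a^3 + 16*a^2 + 84*a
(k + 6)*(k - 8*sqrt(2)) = k^2 - 8*sqrt(2)*k + 6*k - 48*sqrt(2)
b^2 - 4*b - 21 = (b - 7)*(b + 3)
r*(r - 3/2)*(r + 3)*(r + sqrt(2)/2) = r^4 + sqrt(2)*r^3/2 + 3*r^3/2 - 9*r^2/2 + 3*sqrt(2)*r^2/4 - 9*sqrt(2)*r/4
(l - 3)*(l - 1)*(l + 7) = l^3 + 3*l^2 - 25*l + 21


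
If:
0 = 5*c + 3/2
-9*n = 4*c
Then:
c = -3/10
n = 2/15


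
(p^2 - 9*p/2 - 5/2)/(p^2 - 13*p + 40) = (p + 1/2)/(p - 8)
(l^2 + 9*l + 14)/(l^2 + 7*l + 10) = (l + 7)/(l + 5)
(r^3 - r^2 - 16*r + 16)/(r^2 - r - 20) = (r^2 - 5*r + 4)/(r - 5)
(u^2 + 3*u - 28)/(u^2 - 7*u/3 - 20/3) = 3*(u + 7)/(3*u + 5)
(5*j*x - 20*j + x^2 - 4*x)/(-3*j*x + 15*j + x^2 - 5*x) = (-5*j*x + 20*j - x^2 + 4*x)/(3*j*x - 15*j - x^2 + 5*x)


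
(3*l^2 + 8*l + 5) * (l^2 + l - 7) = 3*l^4 + 11*l^3 - 8*l^2 - 51*l - 35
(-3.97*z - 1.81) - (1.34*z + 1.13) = -5.31*z - 2.94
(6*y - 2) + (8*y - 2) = 14*y - 4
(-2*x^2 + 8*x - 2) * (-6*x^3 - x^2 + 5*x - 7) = 12*x^5 - 46*x^4 - 6*x^3 + 56*x^2 - 66*x + 14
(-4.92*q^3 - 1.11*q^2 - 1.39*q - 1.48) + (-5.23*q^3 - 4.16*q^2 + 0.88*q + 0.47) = -10.15*q^3 - 5.27*q^2 - 0.51*q - 1.01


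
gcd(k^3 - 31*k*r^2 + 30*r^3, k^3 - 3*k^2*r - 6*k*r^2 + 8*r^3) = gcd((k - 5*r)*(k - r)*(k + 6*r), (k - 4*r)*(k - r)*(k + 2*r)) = -k + r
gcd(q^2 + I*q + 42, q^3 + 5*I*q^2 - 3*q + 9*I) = 1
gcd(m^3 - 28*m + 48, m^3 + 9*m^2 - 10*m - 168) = m^2 + 2*m - 24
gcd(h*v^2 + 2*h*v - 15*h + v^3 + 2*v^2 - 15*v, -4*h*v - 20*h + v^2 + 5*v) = v + 5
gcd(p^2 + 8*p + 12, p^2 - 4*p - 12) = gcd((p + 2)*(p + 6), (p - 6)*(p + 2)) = p + 2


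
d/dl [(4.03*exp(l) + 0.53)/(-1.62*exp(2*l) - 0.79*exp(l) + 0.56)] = (6.5286*exp(2*l) + 1.7172*exp(l) + 2.6755)*exp(l)/(2.6244*exp(4*l) + 2.5596*exp(3*l) - 1.1903*exp(2*l) - 0.8848*exp(l) + 0.3136)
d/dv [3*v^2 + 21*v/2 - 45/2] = 6*v + 21/2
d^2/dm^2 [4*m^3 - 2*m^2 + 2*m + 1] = 24*m - 4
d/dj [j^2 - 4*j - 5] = 2*j - 4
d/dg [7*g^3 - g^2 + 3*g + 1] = 21*g^2 - 2*g + 3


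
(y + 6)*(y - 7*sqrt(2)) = y^2 - 7*sqrt(2)*y + 6*y - 42*sqrt(2)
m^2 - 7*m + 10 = (m - 5)*(m - 2)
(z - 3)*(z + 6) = z^2 + 3*z - 18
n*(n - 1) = n^2 - n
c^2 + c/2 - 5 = (c - 2)*(c + 5/2)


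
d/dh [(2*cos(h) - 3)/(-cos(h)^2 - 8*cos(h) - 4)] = 2*(sin(h)^2 + 3*cos(h) + 15)*sin(h)/(cos(h)^2 + 8*cos(h) + 4)^2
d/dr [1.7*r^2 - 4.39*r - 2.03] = 3.4*r - 4.39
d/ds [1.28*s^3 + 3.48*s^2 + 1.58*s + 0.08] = 3.84*s^2 + 6.96*s + 1.58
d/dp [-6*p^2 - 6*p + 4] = -12*p - 6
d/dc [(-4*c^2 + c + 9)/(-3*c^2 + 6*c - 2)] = 7*(-3*c^2 + 10*c - 8)/(9*c^4 - 36*c^3 + 48*c^2 - 24*c + 4)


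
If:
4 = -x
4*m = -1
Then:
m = -1/4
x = -4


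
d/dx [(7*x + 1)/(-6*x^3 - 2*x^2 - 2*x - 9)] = (84*x^3 + 32*x^2 + 4*x - 61)/(36*x^6 + 24*x^5 + 28*x^4 + 116*x^3 + 40*x^2 + 36*x + 81)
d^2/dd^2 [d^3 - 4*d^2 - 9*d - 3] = 6*d - 8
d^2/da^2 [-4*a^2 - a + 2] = -8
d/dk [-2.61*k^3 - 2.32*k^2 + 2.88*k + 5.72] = -7.83*k^2 - 4.64*k + 2.88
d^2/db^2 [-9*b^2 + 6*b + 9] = -18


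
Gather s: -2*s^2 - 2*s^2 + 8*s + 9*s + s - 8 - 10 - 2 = -4*s^2 + 18*s - 20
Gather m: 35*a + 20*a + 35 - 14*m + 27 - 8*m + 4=55*a - 22*m + 66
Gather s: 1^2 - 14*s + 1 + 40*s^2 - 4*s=40*s^2 - 18*s + 2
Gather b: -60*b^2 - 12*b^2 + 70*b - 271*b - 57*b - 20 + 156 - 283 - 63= -72*b^2 - 258*b - 210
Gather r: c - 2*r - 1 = c - 2*r - 1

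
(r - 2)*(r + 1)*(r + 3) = r^3 + 2*r^2 - 5*r - 6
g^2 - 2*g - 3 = (g - 3)*(g + 1)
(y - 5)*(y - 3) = y^2 - 8*y + 15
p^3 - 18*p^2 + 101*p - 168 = (p - 8)*(p - 7)*(p - 3)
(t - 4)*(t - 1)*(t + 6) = t^3 + t^2 - 26*t + 24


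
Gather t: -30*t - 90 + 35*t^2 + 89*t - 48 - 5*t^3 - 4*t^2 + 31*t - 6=-5*t^3 + 31*t^2 + 90*t - 144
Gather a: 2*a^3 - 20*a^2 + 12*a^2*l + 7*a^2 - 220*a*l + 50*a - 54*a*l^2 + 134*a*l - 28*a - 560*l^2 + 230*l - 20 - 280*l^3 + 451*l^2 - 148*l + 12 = 2*a^3 + a^2*(12*l - 13) + a*(-54*l^2 - 86*l + 22) - 280*l^3 - 109*l^2 + 82*l - 8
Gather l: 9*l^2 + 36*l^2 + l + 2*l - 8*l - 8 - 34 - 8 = 45*l^2 - 5*l - 50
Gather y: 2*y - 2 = 2*y - 2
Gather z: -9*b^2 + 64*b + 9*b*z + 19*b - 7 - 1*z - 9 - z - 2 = -9*b^2 + 83*b + z*(9*b - 2) - 18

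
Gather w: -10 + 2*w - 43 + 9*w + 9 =11*w - 44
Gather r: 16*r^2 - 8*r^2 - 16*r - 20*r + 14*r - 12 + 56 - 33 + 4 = 8*r^2 - 22*r + 15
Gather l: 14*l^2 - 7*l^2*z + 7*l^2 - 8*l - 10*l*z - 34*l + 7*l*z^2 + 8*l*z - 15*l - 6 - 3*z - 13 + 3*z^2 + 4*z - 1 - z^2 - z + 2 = l^2*(21 - 7*z) + l*(7*z^2 - 2*z - 57) + 2*z^2 - 18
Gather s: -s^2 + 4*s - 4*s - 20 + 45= 25 - s^2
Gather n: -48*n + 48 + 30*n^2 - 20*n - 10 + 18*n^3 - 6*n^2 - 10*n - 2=18*n^3 + 24*n^2 - 78*n + 36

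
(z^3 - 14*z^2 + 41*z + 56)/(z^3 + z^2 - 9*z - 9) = (z^2 - 15*z + 56)/(z^2 - 9)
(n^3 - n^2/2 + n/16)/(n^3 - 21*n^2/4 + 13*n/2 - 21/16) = n*(4*n - 1)/(4*n^2 - 20*n + 21)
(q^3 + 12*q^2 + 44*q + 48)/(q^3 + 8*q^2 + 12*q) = (q + 4)/q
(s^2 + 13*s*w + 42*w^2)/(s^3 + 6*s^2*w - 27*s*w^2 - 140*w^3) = (s + 6*w)/(s^2 - s*w - 20*w^2)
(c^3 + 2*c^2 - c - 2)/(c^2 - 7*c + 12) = (c^3 + 2*c^2 - c - 2)/(c^2 - 7*c + 12)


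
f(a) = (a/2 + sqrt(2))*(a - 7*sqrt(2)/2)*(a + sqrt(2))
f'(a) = (a/2 + sqrt(2))*(a - 7*sqrt(2)/2) + (a/2 + sqrt(2))*(a + sqrt(2)) + (a - 7*sqrt(2)/2)*(a + sqrt(2))/2 = 3*a^2/2 - sqrt(2)*a/2 - 17/2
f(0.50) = -14.18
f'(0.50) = -8.48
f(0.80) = -16.67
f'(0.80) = -8.11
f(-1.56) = 0.60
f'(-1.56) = -3.75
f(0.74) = -16.18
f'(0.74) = -8.20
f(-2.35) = 1.63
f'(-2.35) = 1.45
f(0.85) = -17.07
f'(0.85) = -8.02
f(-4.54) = -25.39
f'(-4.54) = 25.63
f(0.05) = -10.33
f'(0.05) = -8.53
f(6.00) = 34.37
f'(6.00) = 41.26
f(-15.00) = -1649.45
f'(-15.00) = 339.61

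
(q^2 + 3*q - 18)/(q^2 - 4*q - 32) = (-q^2 - 3*q + 18)/(-q^2 + 4*q + 32)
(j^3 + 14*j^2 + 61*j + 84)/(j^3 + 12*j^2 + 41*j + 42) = (j + 4)/(j + 2)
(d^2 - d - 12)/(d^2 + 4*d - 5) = (d^2 - d - 12)/(d^2 + 4*d - 5)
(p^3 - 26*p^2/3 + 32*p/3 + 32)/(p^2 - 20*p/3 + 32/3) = (3*p^2 - 14*p - 24)/(3*p - 8)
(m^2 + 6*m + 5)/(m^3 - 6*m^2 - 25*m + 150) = (m + 1)/(m^2 - 11*m + 30)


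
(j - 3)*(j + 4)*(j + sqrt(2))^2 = j^4 + j^3 + 2*sqrt(2)*j^3 - 10*j^2 + 2*sqrt(2)*j^2 - 24*sqrt(2)*j + 2*j - 24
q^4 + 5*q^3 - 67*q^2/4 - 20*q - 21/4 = (q - 3)*(q + 1/2)^2*(q + 7)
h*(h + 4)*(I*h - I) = I*h^3 + 3*I*h^2 - 4*I*h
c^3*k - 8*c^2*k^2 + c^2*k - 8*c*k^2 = c*(c - 8*k)*(c*k + k)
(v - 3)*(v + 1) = v^2 - 2*v - 3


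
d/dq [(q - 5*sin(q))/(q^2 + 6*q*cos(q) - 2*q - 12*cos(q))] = ((1 - 5*cos(q))*(q^2 + 6*q*cos(q) - 2*q - 12*cos(q)) - 2*(q - 5*sin(q))*(-3*q*sin(q) + q + 6*sin(q) + 3*cos(q) - 1))/((q - 2)^2*(q + 6*cos(q))^2)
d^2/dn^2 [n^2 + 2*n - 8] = 2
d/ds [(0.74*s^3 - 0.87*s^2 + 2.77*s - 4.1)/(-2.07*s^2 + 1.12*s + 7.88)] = (-1.5318*s^4 + 1.6576*s^3 + 22.2531*s^2 - 30.6852*s + 26.4196)/(4.2849*s^4 - 4.6368*s^3 - 31.3688*s^2 + 17.6512*s + 62.0944)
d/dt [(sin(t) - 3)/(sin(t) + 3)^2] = (9 - sin(t))*cos(t)/(sin(t) + 3)^3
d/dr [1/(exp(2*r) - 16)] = -2*exp(2*r)/(exp(2*r) - 16)^2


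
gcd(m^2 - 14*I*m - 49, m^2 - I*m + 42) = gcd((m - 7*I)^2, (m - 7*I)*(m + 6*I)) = m - 7*I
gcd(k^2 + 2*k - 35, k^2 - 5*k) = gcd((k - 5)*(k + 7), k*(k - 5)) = k - 5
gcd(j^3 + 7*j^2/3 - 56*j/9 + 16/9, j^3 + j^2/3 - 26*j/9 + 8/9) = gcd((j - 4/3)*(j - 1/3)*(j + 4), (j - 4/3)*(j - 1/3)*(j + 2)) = j^2 - 5*j/3 + 4/9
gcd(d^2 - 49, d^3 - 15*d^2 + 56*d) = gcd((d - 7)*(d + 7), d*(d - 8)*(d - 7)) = d - 7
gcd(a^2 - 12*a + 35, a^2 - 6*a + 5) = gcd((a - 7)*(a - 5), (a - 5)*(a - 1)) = a - 5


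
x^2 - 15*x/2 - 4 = (x - 8)*(x + 1/2)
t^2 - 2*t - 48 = (t - 8)*(t + 6)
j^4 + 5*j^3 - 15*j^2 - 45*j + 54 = (j - 3)*(j - 1)*(j + 3)*(j + 6)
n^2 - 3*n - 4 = (n - 4)*(n + 1)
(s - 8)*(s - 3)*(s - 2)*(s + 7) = s^4 - 6*s^3 - 45*s^2 + 274*s - 336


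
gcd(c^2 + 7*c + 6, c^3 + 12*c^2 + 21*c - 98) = 1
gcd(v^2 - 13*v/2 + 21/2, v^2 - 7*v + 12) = v - 3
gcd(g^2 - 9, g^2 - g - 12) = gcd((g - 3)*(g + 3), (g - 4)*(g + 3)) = g + 3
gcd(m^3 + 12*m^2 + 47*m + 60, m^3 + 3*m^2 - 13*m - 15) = m + 5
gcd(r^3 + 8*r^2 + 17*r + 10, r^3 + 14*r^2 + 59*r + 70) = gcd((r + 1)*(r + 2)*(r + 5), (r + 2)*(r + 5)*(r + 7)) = r^2 + 7*r + 10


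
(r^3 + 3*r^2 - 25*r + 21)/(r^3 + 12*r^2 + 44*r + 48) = (r^3 + 3*r^2 - 25*r + 21)/(r^3 + 12*r^2 + 44*r + 48)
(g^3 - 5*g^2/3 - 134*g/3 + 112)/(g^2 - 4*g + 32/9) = 3*(g^2 + g - 42)/(3*g - 4)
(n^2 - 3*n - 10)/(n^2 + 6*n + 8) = (n - 5)/(n + 4)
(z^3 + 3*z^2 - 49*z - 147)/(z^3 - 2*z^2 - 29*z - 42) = (z + 7)/(z + 2)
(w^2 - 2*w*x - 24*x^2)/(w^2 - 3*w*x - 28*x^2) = (-w + 6*x)/(-w + 7*x)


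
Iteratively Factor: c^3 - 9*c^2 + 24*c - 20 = (c - 2)*(c^2 - 7*c + 10) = (c - 5)*(c - 2)*(c - 2)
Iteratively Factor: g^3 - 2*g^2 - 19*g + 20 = (g - 1)*(g^2 - g - 20) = (g - 1)*(g + 4)*(g - 5)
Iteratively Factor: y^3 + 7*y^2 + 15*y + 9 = (y + 3)*(y^2 + 4*y + 3) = (y + 1)*(y + 3)*(y + 3)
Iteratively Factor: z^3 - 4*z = (z)*(z^2 - 4) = z*(z + 2)*(z - 2)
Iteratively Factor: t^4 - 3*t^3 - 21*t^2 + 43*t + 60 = (t - 5)*(t^3 + 2*t^2 - 11*t - 12) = (t - 5)*(t + 1)*(t^2 + t - 12) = (t - 5)*(t - 3)*(t + 1)*(t + 4)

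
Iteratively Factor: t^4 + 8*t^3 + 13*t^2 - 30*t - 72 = (t - 2)*(t^3 + 10*t^2 + 33*t + 36) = (t - 2)*(t + 3)*(t^2 + 7*t + 12) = (t - 2)*(t + 3)*(t + 4)*(t + 3)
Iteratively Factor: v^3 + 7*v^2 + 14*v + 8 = (v + 4)*(v^2 + 3*v + 2) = (v + 2)*(v + 4)*(v + 1)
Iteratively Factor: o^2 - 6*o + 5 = (o - 1)*(o - 5)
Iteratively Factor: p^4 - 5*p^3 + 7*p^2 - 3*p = (p - 3)*(p^3 - 2*p^2 + p) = (p - 3)*(p - 1)*(p^2 - p) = (p - 3)*(p - 1)^2*(p)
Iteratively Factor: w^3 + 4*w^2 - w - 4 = (w - 1)*(w^2 + 5*w + 4) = (w - 1)*(w + 1)*(w + 4)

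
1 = 1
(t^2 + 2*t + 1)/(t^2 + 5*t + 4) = (t + 1)/(t + 4)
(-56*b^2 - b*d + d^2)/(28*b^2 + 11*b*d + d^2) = (-8*b + d)/(4*b + d)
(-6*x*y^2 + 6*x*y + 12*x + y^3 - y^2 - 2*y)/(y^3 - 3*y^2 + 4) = (-6*x + y)/(y - 2)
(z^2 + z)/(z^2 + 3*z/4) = 4*(z + 1)/(4*z + 3)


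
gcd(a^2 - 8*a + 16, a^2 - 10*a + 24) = a - 4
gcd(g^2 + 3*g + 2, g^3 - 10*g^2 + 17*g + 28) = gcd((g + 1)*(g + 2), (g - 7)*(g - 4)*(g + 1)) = g + 1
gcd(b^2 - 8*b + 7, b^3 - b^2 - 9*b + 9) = b - 1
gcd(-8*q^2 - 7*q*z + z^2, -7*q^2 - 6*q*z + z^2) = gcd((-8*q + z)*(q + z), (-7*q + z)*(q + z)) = q + z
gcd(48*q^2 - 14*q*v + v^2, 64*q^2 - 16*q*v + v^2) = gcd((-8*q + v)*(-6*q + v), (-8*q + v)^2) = 8*q - v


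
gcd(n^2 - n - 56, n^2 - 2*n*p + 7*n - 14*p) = n + 7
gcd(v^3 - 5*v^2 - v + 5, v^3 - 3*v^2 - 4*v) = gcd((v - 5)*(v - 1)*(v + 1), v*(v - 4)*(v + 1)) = v + 1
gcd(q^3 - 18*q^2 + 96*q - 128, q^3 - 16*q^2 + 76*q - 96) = q^2 - 10*q + 16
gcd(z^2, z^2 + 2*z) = z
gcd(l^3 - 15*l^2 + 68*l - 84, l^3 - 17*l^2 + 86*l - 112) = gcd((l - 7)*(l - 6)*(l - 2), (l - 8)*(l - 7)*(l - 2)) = l^2 - 9*l + 14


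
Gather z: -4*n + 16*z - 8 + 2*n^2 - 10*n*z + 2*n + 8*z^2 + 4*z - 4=2*n^2 - 2*n + 8*z^2 + z*(20 - 10*n) - 12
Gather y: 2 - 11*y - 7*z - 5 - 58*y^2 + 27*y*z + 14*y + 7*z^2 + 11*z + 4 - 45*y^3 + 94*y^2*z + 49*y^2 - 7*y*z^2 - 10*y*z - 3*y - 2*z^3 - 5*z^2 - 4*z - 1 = -45*y^3 + y^2*(94*z - 9) + y*(-7*z^2 + 17*z) - 2*z^3 + 2*z^2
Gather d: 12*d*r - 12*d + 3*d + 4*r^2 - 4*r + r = d*(12*r - 9) + 4*r^2 - 3*r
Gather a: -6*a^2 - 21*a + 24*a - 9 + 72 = -6*a^2 + 3*a + 63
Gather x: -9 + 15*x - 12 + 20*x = 35*x - 21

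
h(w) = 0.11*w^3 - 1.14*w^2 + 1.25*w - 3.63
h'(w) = 0.33*w^2 - 2.28*w + 1.25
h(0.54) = -3.27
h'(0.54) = 0.12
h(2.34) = -5.54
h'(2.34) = -2.28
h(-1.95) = -11.22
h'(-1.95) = 6.95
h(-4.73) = -46.69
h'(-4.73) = 19.42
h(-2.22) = -13.23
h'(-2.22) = 7.94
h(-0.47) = -4.48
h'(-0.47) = 2.39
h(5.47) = -12.90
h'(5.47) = -1.35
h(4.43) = -10.90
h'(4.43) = -2.37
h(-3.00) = -20.61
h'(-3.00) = 11.06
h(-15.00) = -650.13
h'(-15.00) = 109.70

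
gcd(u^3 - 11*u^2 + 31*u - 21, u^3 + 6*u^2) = 1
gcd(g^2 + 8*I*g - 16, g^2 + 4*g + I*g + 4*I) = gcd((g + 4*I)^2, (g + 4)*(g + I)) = 1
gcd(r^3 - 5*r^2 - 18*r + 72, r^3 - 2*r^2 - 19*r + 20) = r + 4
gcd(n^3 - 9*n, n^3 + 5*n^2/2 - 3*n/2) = n^2 + 3*n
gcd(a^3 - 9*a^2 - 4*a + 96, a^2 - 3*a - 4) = a - 4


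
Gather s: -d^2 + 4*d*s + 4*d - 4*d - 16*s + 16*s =-d^2 + 4*d*s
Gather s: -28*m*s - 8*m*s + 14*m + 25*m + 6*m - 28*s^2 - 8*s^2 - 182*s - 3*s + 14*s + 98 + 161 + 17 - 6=45*m - 36*s^2 + s*(-36*m - 171) + 270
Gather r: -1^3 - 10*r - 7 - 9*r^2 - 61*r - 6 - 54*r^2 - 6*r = -63*r^2 - 77*r - 14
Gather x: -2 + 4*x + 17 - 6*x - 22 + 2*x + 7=0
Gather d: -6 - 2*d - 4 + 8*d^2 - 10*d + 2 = 8*d^2 - 12*d - 8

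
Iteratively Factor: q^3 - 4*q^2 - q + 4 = (q - 4)*(q^2 - 1) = (q - 4)*(q - 1)*(q + 1)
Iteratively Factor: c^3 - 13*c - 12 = (c + 1)*(c^2 - c - 12) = (c + 1)*(c + 3)*(c - 4)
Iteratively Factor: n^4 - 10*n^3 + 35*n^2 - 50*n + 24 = (n - 3)*(n^3 - 7*n^2 + 14*n - 8) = (n - 4)*(n - 3)*(n^2 - 3*n + 2) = (n - 4)*(n - 3)*(n - 1)*(n - 2)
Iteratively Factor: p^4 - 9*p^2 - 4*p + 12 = (p - 1)*(p^3 + p^2 - 8*p - 12) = (p - 1)*(p + 2)*(p^2 - p - 6) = (p - 3)*(p - 1)*(p + 2)*(p + 2)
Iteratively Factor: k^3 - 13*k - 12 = (k + 1)*(k^2 - k - 12) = (k + 1)*(k + 3)*(k - 4)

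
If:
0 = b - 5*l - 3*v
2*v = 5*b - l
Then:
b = 7*v/24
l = -13*v/24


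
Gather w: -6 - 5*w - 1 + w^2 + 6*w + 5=w^2 + w - 2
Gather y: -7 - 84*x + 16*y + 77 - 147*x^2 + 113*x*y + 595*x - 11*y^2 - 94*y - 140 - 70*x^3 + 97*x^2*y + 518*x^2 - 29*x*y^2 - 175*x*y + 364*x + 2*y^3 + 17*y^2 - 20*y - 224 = -70*x^3 + 371*x^2 + 875*x + 2*y^3 + y^2*(6 - 29*x) + y*(97*x^2 - 62*x - 98) - 294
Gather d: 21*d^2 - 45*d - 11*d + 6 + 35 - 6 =21*d^2 - 56*d + 35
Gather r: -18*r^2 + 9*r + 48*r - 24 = -18*r^2 + 57*r - 24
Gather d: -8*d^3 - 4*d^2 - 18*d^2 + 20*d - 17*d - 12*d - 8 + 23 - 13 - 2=-8*d^3 - 22*d^2 - 9*d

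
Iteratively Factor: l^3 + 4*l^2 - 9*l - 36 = (l - 3)*(l^2 + 7*l + 12) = (l - 3)*(l + 4)*(l + 3)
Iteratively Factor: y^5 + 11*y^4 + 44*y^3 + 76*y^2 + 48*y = (y + 2)*(y^4 + 9*y^3 + 26*y^2 + 24*y) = (y + 2)*(y + 4)*(y^3 + 5*y^2 + 6*y) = y*(y + 2)*(y + 4)*(y^2 + 5*y + 6) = y*(y + 2)*(y + 3)*(y + 4)*(y + 2)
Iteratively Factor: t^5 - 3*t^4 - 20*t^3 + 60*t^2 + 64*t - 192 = (t - 4)*(t^4 + t^3 - 16*t^2 - 4*t + 48) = (t - 4)*(t + 2)*(t^3 - t^2 - 14*t + 24) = (t - 4)*(t - 3)*(t + 2)*(t^2 + 2*t - 8) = (t - 4)*(t - 3)*(t - 2)*(t + 2)*(t + 4)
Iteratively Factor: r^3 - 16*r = (r + 4)*(r^2 - 4*r) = (r - 4)*(r + 4)*(r)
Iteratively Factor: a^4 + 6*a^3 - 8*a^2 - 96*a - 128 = (a - 4)*(a^3 + 10*a^2 + 32*a + 32) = (a - 4)*(a + 4)*(a^2 + 6*a + 8) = (a - 4)*(a + 4)^2*(a + 2)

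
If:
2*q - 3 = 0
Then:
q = 3/2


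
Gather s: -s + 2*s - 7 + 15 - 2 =s + 6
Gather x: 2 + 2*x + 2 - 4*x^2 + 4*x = -4*x^2 + 6*x + 4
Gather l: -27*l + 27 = 27 - 27*l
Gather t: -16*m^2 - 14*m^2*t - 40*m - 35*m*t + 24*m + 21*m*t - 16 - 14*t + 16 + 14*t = -16*m^2 - 16*m + t*(-14*m^2 - 14*m)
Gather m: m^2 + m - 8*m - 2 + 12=m^2 - 7*m + 10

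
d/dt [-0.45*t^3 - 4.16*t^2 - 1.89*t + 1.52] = -1.35*t^2 - 8.32*t - 1.89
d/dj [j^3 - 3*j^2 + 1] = 3*j*(j - 2)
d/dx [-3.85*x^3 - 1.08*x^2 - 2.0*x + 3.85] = -11.55*x^2 - 2.16*x - 2.0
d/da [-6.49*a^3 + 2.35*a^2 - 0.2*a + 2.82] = -19.47*a^2 + 4.7*a - 0.2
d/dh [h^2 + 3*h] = 2*h + 3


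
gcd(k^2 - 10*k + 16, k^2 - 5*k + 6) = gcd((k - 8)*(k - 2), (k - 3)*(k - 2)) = k - 2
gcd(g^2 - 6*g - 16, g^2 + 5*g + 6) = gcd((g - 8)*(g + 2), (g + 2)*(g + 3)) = g + 2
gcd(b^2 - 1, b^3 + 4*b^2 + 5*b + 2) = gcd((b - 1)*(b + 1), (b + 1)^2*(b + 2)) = b + 1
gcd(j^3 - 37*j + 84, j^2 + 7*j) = j + 7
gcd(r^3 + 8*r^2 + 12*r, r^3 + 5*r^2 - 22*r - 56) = r + 2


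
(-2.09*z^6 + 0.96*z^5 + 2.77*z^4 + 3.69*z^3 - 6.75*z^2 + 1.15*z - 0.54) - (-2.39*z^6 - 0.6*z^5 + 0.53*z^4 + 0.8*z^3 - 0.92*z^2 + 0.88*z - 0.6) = 0.3*z^6 + 1.56*z^5 + 2.24*z^4 + 2.89*z^3 - 5.83*z^2 + 0.27*z + 0.0599999999999999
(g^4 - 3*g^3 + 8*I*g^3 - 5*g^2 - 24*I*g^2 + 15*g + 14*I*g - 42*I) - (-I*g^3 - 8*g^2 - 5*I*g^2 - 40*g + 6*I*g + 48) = g^4 - 3*g^3 + 9*I*g^3 + 3*g^2 - 19*I*g^2 + 55*g + 8*I*g - 48 - 42*I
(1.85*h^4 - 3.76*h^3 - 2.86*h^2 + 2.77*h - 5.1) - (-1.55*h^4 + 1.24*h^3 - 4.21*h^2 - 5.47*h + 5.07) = 3.4*h^4 - 5.0*h^3 + 1.35*h^2 + 8.24*h - 10.17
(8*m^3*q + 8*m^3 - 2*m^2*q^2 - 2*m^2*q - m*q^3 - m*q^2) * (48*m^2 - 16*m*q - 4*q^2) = 384*m^5*q + 384*m^5 - 224*m^4*q^2 - 224*m^4*q - 48*m^3*q^3 - 48*m^3*q^2 + 24*m^2*q^4 + 24*m^2*q^3 + 4*m*q^5 + 4*m*q^4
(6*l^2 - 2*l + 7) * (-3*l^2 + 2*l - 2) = -18*l^4 + 18*l^3 - 37*l^2 + 18*l - 14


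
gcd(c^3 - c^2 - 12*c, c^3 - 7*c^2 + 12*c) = c^2 - 4*c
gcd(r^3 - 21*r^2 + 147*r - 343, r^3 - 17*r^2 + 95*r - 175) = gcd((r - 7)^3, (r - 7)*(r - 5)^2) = r - 7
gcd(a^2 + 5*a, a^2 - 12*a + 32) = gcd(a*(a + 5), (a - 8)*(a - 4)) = 1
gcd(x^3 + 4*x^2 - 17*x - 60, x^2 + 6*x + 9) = x + 3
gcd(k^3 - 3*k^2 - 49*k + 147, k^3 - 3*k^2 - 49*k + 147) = k^3 - 3*k^2 - 49*k + 147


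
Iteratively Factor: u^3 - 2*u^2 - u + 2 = (u + 1)*(u^2 - 3*u + 2) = (u - 2)*(u + 1)*(u - 1)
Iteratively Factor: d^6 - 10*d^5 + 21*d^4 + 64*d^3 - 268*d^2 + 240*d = (d)*(d^5 - 10*d^4 + 21*d^3 + 64*d^2 - 268*d + 240) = d*(d - 5)*(d^4 - 5*d^3 - 4*d^2 + 44*d - 48) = d*(d - 5)*(d + 3)*(d^3 - 8*d^2 + 20*d - 16) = d*(d - 5)*(d - 2)*(d + 3)*(d^2 - 6*d + 8) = d*(d - 5)*(d - 2)^2*(d + 3)*(d - 4)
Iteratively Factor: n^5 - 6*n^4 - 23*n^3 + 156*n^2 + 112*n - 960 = (n + 4)*(n^4 - 10*n^3 + 17*n^2 + 88*n - 240) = (n - 4)*(n + 4)*(n^3 - 6*n^2 - 7*n + 60) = (n - 4)*(n + 3)*(n + 4)*(n^2 - 9*n + 20) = (n - 5)*(n - 4)*(n + 3)*(n + 4)*(n - 4)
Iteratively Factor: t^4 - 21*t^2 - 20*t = (t)*(t^3 - 21*t - 20) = t*(t - 5)*(t^2 + 5*t + 4) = t*(t - 5)*(t + 1)*(t + 4)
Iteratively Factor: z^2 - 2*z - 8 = (z + 2)*(z - 4)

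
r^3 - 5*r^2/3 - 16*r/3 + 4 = (r - 3)*(r - 2/3)*(r + 2)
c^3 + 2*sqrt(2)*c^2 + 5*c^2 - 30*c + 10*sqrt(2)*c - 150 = (c + 5)*(c - 3*sqrt(2))*(c + 5*sqrt(2))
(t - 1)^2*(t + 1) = t^3 - t^2 - t + 1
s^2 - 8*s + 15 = (s - 5)*(s - 3)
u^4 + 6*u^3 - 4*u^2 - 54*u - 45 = (u - 3)*(u + 1)*(u + 3)*(u + 5)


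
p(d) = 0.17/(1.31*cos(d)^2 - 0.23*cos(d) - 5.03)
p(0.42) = -0.04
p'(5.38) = -0.01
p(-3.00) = -0.05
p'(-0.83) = -0.01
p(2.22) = -0.04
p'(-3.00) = 0.01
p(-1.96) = -0.04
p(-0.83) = -0.04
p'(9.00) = -0.01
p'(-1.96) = 0.01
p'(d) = 0.17*(2.62*sin(d)*cos(d) - 0.23*sin(d))/(1.31*cos(d)^2 - 0.23*cos(d) - 5.03)^2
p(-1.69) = -0.03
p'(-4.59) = -0.00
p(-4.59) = -0.03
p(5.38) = -0.04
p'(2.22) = -0.01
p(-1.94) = -0.04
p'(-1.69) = 0.00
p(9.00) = -0.05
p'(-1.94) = 0.01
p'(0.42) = 0.01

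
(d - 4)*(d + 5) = d^2 + d - 20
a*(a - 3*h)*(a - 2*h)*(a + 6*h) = a^4 + a^3*h - 24*a^2*h^2 + 36*a*h^3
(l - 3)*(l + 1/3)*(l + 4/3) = l^3 - 4*l^2/3 - 41*l/9 - 4/3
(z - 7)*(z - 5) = z^2 - 12*z + 35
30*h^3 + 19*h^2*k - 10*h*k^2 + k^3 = (-6*h + k)*(-5*h + k)*(h + k)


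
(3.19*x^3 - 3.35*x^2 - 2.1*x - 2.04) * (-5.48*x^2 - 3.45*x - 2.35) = -17.4812*x^5 + 7.3525*x^4 + 15.569*x^3 + 26.2967*x^2 + 11.973*x + 4.794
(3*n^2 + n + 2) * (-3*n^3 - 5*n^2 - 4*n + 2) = -9*n^5 - 18*n^4 - 23*n^3 - 8*n^2 - 6*n + 4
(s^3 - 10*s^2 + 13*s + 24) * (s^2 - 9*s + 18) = s^5 - 19*s^4 + 121*s^3 - 273*s^2 + 18*s + 432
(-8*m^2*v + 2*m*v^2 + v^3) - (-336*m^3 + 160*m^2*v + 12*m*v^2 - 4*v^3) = 336*m^3 - 168*m^2*v - 10*m*v^2 + 5*v^3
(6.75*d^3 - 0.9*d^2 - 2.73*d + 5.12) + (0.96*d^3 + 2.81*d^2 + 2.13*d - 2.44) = 7.71*d^3 + 1.91*d^2 - 0.6*d + 2.68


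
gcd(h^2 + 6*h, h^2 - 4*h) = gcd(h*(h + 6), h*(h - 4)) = h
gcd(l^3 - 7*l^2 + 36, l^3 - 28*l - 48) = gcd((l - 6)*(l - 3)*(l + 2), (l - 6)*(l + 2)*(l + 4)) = l^2 - 4*l - 12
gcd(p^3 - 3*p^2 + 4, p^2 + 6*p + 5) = p + 1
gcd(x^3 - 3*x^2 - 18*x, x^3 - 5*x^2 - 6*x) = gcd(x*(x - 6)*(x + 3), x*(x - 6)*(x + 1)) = x^2 - 6*x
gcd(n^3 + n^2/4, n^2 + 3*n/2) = n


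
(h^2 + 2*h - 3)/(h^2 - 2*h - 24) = (-h^2 - 2*h + 3)/(-h^2 + 2*h + 24)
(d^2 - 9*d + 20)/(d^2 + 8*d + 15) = (d^2 - 9*d + 20)/(d^2 + 8*d + 15)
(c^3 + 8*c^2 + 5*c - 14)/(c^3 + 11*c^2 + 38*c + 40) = (c^2 + 6*c - 7)/(c^2 + 9*c + 20)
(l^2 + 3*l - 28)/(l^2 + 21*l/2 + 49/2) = 2*(l - 4)/(2*l + 7)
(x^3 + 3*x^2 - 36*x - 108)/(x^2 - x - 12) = (x^2 - 36)/(x - 4)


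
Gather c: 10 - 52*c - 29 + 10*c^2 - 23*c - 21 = 10*c^2 - 75*c - 40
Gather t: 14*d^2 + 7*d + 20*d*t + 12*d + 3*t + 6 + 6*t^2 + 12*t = 14*d^2 + 19*d + 6*t^2 + t*(20*d + 15) + 6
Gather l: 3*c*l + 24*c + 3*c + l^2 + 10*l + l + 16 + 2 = 27*c + l^2 + l*(3*c + 11) + 18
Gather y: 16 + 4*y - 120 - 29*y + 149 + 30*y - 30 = 5*y + 15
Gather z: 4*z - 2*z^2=-2*z^2 + 4*z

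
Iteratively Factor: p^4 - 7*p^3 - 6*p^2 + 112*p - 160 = (p - 5)*(p^3 - 2*p^2 - 16*p + 32) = (p - 5)*(p + 4)*(p^2 - 6*p + 8) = (p - 5)*(p - 2)*(p + 4)*(p - 4)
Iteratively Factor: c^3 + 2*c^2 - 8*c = (c - 2)*(c^2 + 4*c) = c*(c - 2)*(c + 4)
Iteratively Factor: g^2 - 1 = (g - 1)*(g + 1)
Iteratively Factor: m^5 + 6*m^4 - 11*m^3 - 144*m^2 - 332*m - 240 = (m + 4)*(m^4 + 2*m^3 - 19*m^2 - 68*m - 60) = (m - 5)*(m + 4)*(m^3 + 7*m^2 + 16*m + 12) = (m - 5)*(m + 2)*(m + 4)*(m^2 + 5*m + 6) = (m - 5)*(m + 2)*(m + 3)*(m + 4)*(m + 2)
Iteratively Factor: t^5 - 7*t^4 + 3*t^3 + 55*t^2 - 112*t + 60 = (t + 3)*(t^4 - 10*t^3 + 33*t^2 - 44*t + 20) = (t - 2)*(t + 3)*(t^3 - 8*t^2 + 17*t - 10) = (t - 5)*(t - 2)*(t + 3)*(t^2 - 3*t + 2) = (t - 5)*(t - 2)*(t - 1)*(t + 3)*(t - 2)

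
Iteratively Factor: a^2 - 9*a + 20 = (a - 5)*(a - 4)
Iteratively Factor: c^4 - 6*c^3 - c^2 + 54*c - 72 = (c + 3)*(c^3 - 9*c^2 + 26*c - 24) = (c - 4)*(c + 3)*(c^2 - 5*c + 6) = (c - 4)*(c - 3)*(c + 3)*(c - 2)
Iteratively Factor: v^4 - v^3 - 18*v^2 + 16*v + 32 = (v + 4)*(v^3 - 5*v^2 + 2*v + 8) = (v - 4)*(v + 4)*(v^2 - v - 2) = (v - 4)*(v - 2)*(v + 4)*(v + 1)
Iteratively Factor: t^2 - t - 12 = (t + 3)*(t - 4)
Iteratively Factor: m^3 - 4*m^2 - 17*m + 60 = (m + 4)*(m^2 - 8*m + 15) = (m - 5)*(m + 4)*(m - 3)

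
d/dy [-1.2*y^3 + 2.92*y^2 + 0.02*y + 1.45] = -3.6*y^2 + 5.84*y + 0.02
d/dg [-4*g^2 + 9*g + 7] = 9 - 8*g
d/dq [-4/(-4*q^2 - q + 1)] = 4*(-8*q - 1)/(4*q^2 + q - 1)^2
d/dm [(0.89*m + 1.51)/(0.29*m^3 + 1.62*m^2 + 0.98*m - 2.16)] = (0.2581*m^3 + 1.4418*m^2 + 0.8722*m - (0.89*m + 1.51)*(0.87*m^2 + 3.24*m + 0.98) - 1.9224)/(0.29*m^3 + 1.62*m^2 + 0.98*m - 2.16)^2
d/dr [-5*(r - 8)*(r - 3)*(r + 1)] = -15*r^2 + 100*r - 65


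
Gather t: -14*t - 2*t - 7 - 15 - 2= -16*t - 24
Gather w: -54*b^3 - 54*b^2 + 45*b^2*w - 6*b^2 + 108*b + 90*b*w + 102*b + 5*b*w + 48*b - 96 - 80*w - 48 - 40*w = -54*b^3 - 60*b^2 + 258*b + w*(45*b^2 + 95*b - 120) - 144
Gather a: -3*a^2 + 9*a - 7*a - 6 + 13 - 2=-3*a^2 + 2*a + 5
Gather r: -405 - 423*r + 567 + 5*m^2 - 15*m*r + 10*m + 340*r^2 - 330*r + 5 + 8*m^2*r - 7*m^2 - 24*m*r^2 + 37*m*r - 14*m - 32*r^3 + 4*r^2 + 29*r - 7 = -2*m^2 - 4*m - 32*r^3 + r^2*(344 - 24*m) + r*(8*m^2 + 22*m - 724) + 160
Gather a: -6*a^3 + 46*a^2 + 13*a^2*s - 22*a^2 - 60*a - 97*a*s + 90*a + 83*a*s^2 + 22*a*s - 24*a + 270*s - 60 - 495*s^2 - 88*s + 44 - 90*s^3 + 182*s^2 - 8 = -6*a^3 + a^2*(13*s + 24) + a*(83*s^2 - 75*s + 6) - 90*s^3 - 313*s^2 + 182*s - 24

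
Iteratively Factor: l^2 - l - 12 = (l - 4)*(l + 3)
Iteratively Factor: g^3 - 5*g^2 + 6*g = (g)*(g^2 - 5*g + 6) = g*(g - 2)*(g - 3)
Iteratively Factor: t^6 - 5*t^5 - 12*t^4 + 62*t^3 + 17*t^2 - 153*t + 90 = (t - 1)*(t^5 - 4*t^4 - 16*t^3 + 46*t^2 + 63*t - 90) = (t - 1)*(t + 2)*(t^4 - 6*t^3 - 4*t^2 + 54*t - 45) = (t - 1)*(t + 2)*(t + 3)*(t^3 - 9*t^2 + 23*t - 15) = (t - 1)^2*(t + 2)*(t + 3)*(t^2 - 8*t + 15) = (t - 5)*(t - 1)^2*(t + 2)*(t + 3)*(t - 3)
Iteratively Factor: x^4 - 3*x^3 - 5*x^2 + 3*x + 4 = (x + 1)*(x^3 - 4*x^2 - x + 4) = (x - 4)*(x + 1)*(x^2 - 1) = (x - 4)*(x - 1)*(x + 1)*(x + 1)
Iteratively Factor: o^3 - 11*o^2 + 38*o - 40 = (o - 2)*(o^2 - 9*o + 20) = (o - 5)*(o - 2)*(o - 4)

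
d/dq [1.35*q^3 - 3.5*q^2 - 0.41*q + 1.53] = 4.05*q^2 - 7.0*q - 0.41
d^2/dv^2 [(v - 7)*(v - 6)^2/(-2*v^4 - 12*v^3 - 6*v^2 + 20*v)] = (-v^9 + 57*v^8 - 369*v^7 - 2665*v^6 + 9600*v^5 + 54576*v^4 + 23438*v^3 - 38556*v^2 - 22680*v + 25200)/(v^3*(v^9 + 18*v^8 + 117*v^7 + 294*v^6 - 9*v^5 - 1098*v^4 - 753*v^3 + 1530*v^2 + 900*v - 1000))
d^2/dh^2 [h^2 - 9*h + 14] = 2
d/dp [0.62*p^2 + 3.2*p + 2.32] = 1.24*p + 3.2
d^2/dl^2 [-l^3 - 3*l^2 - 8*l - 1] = -6*l - 6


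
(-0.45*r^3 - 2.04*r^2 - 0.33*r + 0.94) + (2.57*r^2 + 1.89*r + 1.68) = -0.45*r^3 + 0.53*r^2 + 1.56*r + 2.62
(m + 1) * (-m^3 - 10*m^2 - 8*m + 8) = -m^4 - 11*m^3 - 18*m^2 + 8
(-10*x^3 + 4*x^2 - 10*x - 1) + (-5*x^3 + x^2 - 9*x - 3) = -15*x^3 + 5*x^2 - 19*x - 4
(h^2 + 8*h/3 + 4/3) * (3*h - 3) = 3*h^3 + 5*h^2 - 4*h - 4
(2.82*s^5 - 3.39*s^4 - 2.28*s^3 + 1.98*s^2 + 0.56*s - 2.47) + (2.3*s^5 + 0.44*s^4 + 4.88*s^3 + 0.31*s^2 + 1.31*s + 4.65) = 5.12*s^5 - 2.95*s^4 + 2.6*s^3 + 2.29*s^2 + 1.87*s + 2.18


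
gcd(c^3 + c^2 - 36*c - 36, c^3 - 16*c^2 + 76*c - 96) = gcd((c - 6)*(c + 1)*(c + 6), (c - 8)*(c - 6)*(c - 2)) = c - 6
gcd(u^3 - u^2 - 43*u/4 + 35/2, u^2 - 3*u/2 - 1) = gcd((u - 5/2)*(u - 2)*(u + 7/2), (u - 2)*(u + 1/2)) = u - 2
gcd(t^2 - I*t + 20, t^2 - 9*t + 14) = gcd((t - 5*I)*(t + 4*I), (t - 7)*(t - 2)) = 1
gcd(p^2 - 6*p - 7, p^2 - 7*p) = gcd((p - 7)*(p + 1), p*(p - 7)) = p - 7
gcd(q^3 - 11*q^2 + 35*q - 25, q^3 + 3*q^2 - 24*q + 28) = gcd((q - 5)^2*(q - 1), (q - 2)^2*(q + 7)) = 1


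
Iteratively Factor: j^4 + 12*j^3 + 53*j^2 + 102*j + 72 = (j + 2)*(j^3 + 10*j^2 + 33*j + 36) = (j + 2)*(j + 3)*(j^2 + 7*j + 12) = (j + 2)*(j + 3)*(j + 4)*(j + 3)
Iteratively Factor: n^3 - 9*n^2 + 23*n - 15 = (n - 1)*(n^2 - 8*n + 15) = (n - 3)*(n - 1)*(n - 5)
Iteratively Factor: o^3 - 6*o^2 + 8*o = (o)*(o^2 - 6*o + 8) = o*(o - 4)*(o - 2)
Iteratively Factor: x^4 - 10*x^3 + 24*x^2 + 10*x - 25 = (x - 5)*(x^3 - 5*x^2 - x + 5) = (x - 5)*(x + 1)*(x^2 - 6*x + 5) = (x - 5)*(x - 1)*(x + 1)*(x - 5)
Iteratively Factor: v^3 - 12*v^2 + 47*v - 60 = (v - 4)*(v^2 - 8*v + 15) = (v - 5)*(v - 4)*(v - 3)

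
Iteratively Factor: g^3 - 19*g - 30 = (g - 5)*(g^2 + 5*g + 6) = (g - 5)*(g + 2)*(g + 3)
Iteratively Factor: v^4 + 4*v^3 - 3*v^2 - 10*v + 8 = (v + 4)*(v^3 - 3*v + 2) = (v - 1)*(v + 4)*(v^2 + v - 2) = (v - 1)^2*(v + 4)*(v + 2)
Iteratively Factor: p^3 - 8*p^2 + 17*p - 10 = (p - 1)*(p^2 - 7*p + 10) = (p - 2)*(p - 1)*(p - 5)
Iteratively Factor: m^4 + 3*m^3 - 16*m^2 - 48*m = (m)*(m^3 + 3*m^2 - 16*m - 48) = m*(m + 4)*(m^2 - m - 12) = m*(m + 3)*(m + 4)*(m - 4)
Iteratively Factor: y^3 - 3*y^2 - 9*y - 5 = (y + 1)*(y^2 - 4*y - 5) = (y + 1)^2*(y - 5)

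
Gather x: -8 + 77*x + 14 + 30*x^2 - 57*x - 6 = 30*x^2 + 20*x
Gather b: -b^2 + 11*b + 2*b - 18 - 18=-b^2 + 13*b - 36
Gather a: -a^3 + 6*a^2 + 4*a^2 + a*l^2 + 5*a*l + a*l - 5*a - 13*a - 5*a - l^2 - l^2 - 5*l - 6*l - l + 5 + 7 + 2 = -a^3 + 10*a^2 + a*(l^2 + 6*l - 23) - 2*l^2 - 12*l + 14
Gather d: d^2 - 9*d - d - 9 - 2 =d^2 - 10*d - 11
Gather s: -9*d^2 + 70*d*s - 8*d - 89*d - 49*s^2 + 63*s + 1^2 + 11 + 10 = -9*d^2 - 97*d - 49*s^2 + s*(70*d + 63) + 22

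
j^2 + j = j*(j + 1)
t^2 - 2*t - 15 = (t - 5)*(t + 3)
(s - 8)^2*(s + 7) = s^3 - 9*s^2 - 48*s + 448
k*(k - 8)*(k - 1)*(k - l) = k^4 - k^3*l - 9*k^3 + 9*k^2*l + 8*k^2 - 8*k*l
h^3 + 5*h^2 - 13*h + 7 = (h - 1)^2*(h + 7)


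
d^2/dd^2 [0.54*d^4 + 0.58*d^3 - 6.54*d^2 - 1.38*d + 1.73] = 6.48*d^2 + 3.48*d - 13.08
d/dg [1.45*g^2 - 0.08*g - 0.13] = 2.9*g - 0.08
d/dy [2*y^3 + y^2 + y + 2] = 6*y^2 + 2*y + 1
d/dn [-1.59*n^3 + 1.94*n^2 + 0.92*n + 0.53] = -4.77*n^2 + 3.88*n + 0.92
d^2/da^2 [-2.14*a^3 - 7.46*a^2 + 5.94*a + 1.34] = -12.84*a - 14.92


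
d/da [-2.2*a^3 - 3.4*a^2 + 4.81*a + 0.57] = -6.6*a^2 - 6.8*a + 4.81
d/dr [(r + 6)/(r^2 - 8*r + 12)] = (r^2 - 8*r - 2*(r - 4)*(r + 6) + 12)/(r^2 - 8*r + 12)^2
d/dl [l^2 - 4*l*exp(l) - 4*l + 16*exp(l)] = -4*l*exp(l) + 2*l + 12*exp(l) - 4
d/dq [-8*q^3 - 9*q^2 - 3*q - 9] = -24*q^2 - 18*q - 3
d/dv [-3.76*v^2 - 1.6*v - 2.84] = -7.52*v - 1.6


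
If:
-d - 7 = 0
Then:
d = -7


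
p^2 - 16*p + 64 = (p - 8)^2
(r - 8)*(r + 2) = r^2 - 6*r - 16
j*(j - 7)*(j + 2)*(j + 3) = j^4 - 2*j^3 - 29*j^2 - 42*j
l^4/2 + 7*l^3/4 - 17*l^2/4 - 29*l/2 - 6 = (l/2 + 1)*(l - 3)*(l + 1/2)*(l + 4)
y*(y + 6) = y^2 + 6*y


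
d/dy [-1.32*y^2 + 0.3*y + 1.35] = 0.3 - 2.64*y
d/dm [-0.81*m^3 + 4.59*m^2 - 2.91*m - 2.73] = -2.43*m^2 + 9.18*m - 2.91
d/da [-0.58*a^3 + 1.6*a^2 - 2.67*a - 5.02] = -1.74*a^2 + 3.2*a - 2.67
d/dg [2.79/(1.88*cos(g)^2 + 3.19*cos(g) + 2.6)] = (10.4904*cos(g) + 8.9001)*sin(g)/(1.88*cos(g)^2 + 3.19*cos(g) + 2.6)^2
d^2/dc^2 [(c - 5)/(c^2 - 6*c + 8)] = 2*((11 - 3*c)*(c^2 - 6*c + 8) + 4*(c - 5)*(c - 3)^2)/(c^2 - 6*c + 8)^3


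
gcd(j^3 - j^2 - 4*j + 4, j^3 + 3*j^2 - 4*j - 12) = j^2 - 4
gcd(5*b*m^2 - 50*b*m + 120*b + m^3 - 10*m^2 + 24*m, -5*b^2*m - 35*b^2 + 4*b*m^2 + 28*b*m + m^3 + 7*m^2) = 5*b + m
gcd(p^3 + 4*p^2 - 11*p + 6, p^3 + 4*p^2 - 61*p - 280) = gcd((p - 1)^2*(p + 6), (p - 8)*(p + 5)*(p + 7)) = 1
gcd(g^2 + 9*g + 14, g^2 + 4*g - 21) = g + 7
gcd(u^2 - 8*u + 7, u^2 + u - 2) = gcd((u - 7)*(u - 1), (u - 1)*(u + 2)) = u - 1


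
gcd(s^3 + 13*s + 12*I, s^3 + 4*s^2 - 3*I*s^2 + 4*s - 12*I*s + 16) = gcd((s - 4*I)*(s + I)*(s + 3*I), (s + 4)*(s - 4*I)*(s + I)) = s^2 - 3*I*s + 4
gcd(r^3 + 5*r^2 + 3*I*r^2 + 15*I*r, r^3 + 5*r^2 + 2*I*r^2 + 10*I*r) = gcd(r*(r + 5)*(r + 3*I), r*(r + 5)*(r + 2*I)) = r^2 + 5*r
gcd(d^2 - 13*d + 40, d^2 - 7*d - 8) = d - 8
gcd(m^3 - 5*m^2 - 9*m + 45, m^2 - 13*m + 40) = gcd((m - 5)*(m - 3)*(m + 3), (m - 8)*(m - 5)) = m - 5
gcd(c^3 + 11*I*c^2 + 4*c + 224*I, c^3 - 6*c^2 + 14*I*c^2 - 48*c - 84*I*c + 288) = c + 8*I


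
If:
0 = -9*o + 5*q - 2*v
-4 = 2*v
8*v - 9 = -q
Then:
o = 43/3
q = 25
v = -2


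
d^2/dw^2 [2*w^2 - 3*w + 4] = 4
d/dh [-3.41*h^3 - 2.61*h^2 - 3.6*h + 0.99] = -10.23*h^2 - 5.22*h - 3.6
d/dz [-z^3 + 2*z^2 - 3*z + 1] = -3*z^2 + 4*z - 3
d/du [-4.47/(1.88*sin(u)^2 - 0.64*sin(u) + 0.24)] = (16.8072*sin(u) - 2.8608)*cos(u)/(1.88*sin(u)^2 - 0.64*sin(u) + 0.24)^2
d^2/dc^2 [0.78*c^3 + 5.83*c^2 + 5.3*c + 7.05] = 4.68*c + 11.66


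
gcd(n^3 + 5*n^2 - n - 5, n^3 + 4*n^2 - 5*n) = n^2 + 4*n - 5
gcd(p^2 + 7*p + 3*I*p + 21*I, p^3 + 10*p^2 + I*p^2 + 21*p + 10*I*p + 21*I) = p + 7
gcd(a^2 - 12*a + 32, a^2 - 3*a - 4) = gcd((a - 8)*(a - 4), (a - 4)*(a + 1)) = a - 4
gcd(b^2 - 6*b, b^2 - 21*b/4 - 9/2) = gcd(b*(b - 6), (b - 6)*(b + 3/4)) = b - 6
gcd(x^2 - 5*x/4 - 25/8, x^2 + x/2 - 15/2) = x - 5/2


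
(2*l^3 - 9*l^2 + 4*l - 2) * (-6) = -12*l^3 + 54*l^2 - 24*l + 12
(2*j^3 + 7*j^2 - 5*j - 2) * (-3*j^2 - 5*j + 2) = -6*j^5 - 31*j^4 - 16*j^3 + 45*j^2 - 4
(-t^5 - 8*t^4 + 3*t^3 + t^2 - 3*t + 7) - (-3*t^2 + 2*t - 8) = -t^5 - 8*t^4 + 3*t^3 + 4*t^2 - 5*t + 15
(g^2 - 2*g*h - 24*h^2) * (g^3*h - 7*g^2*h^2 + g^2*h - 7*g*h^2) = g^5*h - 9*g^4*h^2 + g^4*h - 10*g^3*h^3 - 9*g^3*h^2 + 168*g^2*h^4 - 10*g^2*h^3 + 168*g*h^4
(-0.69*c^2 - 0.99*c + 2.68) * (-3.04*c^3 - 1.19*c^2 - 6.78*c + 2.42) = 2.0976*c^5 + 3.8307*c^4 - 2.2909*c^3 + 1.8532*c^2 - 20.5662*c + 6.4856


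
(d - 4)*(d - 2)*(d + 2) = d^3 - 4*d^2 - 4*d + 16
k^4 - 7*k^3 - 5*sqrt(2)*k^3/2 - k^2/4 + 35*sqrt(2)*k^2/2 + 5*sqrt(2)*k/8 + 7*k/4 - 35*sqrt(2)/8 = (k - 7)*(k - 1/2)*(k + 1/2)*(k - 5*sqrt(2)/2)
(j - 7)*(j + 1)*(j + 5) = j^3 - j^2 - 37*j - 35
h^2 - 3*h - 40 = (h - 8)*(h + 5)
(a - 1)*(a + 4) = a^2 + 3*a - 4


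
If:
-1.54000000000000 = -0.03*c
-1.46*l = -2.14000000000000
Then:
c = 51.33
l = 1.47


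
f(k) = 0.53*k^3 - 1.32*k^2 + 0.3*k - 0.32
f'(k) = 1.59*k^2 - 2.64*k + 0.3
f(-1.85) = -8.75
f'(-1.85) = 10.63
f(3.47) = 6.97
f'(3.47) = 10.28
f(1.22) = -0.96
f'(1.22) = -0.55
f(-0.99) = -2.42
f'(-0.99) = 4.47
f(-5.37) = -122.07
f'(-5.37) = 60.33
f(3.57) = 8.04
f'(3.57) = 11.14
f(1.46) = -1.05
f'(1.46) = -0.17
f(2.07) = -0.65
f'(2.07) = 1.65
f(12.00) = 729.04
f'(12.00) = 197.58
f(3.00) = 3.01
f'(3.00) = 6.69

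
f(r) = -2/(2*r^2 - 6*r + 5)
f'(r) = -2*(6 - 4*r)/(2*r^2 - 6*r + 5)^2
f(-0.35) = -0.27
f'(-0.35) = -0.27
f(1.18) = -2.84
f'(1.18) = -5.15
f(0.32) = -0.61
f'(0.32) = -0.87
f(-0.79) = -0.18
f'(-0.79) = -0.15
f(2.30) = -1.12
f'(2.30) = 2.02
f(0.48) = -0.77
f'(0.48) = -1.23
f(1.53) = -3.99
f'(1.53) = 0.95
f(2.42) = -0.91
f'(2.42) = 1.53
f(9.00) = -0.02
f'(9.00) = 0.00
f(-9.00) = -0.00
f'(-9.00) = 0.00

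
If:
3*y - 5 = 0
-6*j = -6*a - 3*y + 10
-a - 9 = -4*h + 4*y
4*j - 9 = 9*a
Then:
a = -37/15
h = 33/10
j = -33/10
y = 5/3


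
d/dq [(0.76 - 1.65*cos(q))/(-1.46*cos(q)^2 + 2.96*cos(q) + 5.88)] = (2.409*cos(q)^2 - 2.2192*cos(q) + 11.9516)*sin(q)/(2.1316*cos(q)^4 - 8.6432*cos(q)^3 - 8.408*cos(q)^2 + 34.8096*cos(q) + 34.5744)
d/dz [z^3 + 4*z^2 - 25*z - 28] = 3*z^2 + 8*z - 25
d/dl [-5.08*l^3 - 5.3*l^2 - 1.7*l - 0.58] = -15.24*l^2 - 10.6*l - 1.7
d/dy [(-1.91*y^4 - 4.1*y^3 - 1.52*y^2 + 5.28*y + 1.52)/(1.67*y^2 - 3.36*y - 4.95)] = (-6.3794*y^5 + 12.4058*y^4 + 65.37*y^3 + 57.1746*y^2 + 9.9712*y - 21.0288)/(2.7889*y^4 - 11.2224*y^3 - 5.2434*y^2 + 33.264*y + 24.5025)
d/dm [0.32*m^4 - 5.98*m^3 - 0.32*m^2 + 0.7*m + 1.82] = 1.28*m^3 - 17.94*m^2 - 0.64*m + 0.7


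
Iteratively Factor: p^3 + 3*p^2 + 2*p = (p + 2)*(p^2 + p) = (p + 1)*(p + 2)*(p)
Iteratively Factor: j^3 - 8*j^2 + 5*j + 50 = (j - 5)*(j^2 - 3*j - 10) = (j - 5)*(j + 2)*(j - 5)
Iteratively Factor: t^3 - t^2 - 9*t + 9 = (t + 3)*(t^2 - 4*t + 3) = (t - 1)*(t + 3)*(t - 3)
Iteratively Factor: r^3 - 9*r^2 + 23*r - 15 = (r - 5)*(r^2 - 4*r + 3) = (r - 5)*(r - 1)*(r - 3)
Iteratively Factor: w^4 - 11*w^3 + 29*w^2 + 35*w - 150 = (w - 3)*(w^3 - 8*w^2 + 5*w + 50) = (w - 5)*(w - 3)*(w^2 - 3*w - 10) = (w - 5)*(w - 3)*(w + 2)*(w - 5)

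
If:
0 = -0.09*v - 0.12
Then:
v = -1.33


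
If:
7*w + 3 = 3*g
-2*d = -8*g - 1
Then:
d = 28*w/3 + 9/2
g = 7*w/3 + 1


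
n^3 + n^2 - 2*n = n*(n - 1)*(n + 2)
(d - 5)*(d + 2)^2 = d^3 - d^2 - 16*d - 20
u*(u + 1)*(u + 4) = u^3 + 5*u^2 + 4*u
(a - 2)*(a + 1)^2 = a^3 - 3*a - 2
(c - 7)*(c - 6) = c^2 - 13*c + 42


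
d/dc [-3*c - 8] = -3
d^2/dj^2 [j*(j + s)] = 2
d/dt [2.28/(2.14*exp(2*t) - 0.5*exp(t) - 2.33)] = (1.14 - 9.7584*exp(t))*exp(t)/(-2.14*exp(2*t) + 0.5*exp(t) + 2.33)^2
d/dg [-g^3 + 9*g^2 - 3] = 3*g*(6 - g)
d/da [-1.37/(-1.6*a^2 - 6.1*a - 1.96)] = (-4.384*a - 8.357)/(1.6*a^2 + 6.1*a + 1.96)^2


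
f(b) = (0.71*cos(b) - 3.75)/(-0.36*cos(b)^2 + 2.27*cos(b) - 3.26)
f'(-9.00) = 0.12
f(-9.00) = 0.78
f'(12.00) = 0.86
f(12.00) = 1.97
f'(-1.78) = 0.47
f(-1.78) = 1.04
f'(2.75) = -0.11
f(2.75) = 0.78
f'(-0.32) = 0.59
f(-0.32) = 2.15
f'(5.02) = 0.76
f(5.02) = 1.36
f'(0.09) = -0.18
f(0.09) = 2.24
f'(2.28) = -0.26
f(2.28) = 0.86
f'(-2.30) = 0.25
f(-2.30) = 0.86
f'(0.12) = -0.24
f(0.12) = 2.24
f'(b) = (-0.72*sin(b)*cos(b) + 2.27*sin(b))*(0.71*cos(b) - 3.75)/(-0.36*cos(b)^2 + 2.27*cos(b) - 3.26)^2 - 0.71*sin(b)/(-0.36*cos(b)^2 + 2.27*cos(b) - 3.26)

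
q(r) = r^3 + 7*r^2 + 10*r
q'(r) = 3*r^2 + 14*r + 10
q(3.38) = 152.39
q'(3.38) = 91.59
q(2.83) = 107.03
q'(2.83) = 73.65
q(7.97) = 1030.61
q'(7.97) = 312.14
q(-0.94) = -4.05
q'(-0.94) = -0.51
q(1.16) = 22.58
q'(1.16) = 30.28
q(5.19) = 380.25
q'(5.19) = 163.47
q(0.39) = 5.02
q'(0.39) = 15.92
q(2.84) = 107.77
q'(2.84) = 73.96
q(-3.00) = 6.00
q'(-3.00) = -5.00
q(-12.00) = -840.00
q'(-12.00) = 274.00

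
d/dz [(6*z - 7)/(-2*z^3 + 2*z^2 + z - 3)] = (24*z^3 - 54*z^2 + 28*z - 11)/(4*z^6 - 8*z^5 + 16*z^3 - 11*z^2 - 6*z + 9)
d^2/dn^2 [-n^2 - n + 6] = -2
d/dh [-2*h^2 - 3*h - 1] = -4*h - 3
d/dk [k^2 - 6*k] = 2*k - 6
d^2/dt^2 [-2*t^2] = -4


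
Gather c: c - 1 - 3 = c - 4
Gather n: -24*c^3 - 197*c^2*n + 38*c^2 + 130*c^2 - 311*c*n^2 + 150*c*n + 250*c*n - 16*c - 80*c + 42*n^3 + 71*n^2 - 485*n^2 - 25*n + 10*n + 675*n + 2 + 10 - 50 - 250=-24*c^3 + 168*c^2 - 96*c + 42*n^3 + n^2*(-311*c - 414) + n*(-197*c^2 + 400*c + 660) - 288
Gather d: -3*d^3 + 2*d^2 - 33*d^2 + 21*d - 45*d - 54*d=-3*d^3 - 31*d^2 - 78*d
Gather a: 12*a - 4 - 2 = 12*a - 6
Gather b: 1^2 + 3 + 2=6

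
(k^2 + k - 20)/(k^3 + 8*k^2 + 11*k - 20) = (k - 4)/(k^2 + 3*k - 4)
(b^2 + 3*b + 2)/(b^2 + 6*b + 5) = (b + 2)/(b + 5)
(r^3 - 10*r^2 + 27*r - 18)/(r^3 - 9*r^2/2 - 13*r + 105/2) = 2*(r^2 - 7*r + 6)/(2*r^2 - 3*r - 35)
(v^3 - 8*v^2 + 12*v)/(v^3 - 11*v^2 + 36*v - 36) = v/(v - 3)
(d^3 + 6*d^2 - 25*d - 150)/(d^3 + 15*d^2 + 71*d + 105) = (d^2 + d - 30)/(d^2 + 10*d + 21)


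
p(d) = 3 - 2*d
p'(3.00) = -2.00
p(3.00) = -3.00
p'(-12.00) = -2.00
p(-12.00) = 27.00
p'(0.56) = -2.00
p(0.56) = 1.88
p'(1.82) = -2.00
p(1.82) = -0.64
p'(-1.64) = -2.00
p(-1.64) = 6.28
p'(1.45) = -2.00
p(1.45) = 0.10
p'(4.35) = -2.00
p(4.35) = -5.70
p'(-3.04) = -2.00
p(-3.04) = 9.08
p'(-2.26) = -2.00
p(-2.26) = 7.52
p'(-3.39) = -2.00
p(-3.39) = 9.78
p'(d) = -2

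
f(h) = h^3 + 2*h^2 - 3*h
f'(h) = 3*h^2 + 4*h - 3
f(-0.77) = 3.04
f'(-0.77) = -4.30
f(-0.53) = 2.00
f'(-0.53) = -4.28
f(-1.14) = 4.54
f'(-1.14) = -3.66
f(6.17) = 292.51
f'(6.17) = 135.89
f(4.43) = 112.90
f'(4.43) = 73.59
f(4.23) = 98.78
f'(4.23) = 67.60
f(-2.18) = 5.68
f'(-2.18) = 2.54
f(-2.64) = 3.46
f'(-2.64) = 7.35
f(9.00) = 864.00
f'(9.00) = 276.00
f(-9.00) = -540.00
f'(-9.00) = 204.00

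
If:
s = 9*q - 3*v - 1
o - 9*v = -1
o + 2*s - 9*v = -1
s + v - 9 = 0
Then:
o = 80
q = 28/9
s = 0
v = 9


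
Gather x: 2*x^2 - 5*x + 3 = 2*x^2 - 5*x + 3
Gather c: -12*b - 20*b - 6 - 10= -32*b - 16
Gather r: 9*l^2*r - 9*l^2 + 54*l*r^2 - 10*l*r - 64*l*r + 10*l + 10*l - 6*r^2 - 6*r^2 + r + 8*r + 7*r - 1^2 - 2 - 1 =-9*l^2 + 20*l + r^2*(54*l - 12) + r*(9*l^2 - 74*l + 16) - 4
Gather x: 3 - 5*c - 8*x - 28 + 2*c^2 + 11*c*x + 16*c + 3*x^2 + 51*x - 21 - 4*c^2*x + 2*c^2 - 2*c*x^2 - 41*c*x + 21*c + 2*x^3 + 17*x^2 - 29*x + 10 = 4*c^2 + 32*c + 2*x^3 + x^2*(20 - 2*c) + x*(-4*c^2 - 30*c + 14) - 36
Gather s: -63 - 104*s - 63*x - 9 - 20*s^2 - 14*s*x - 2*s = -20*s^2 + s*(-14*x - 106) - 63*x - 72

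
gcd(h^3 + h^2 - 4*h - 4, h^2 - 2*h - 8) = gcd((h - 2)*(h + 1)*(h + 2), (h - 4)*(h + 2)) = h + 2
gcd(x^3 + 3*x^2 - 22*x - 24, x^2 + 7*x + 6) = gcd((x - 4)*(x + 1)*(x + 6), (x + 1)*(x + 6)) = x^2 + 7*x + 6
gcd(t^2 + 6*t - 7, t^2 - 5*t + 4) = t - 1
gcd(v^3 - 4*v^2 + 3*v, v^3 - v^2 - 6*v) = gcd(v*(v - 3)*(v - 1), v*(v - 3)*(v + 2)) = v^2 - 3*v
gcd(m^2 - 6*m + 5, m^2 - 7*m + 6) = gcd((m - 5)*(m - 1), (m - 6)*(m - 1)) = m - 1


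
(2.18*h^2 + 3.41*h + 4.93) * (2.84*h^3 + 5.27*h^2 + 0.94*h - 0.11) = 6.1912*h^5 + 21.173*h^4 + 34.0211*h^3 + 28.9467*h^2 + 4.2591*h - 0.5423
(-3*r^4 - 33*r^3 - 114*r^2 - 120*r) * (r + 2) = -3*r^5 - 39*r^4 - 180*r^3 - 348*r^2 - 240*r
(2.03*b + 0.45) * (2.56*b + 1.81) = 5.1968*b^2 + 4.8263*b + 0.8145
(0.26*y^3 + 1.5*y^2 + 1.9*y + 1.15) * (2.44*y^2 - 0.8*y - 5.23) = 0.6344*y^5 + 3.452*y^4 + 2.0762*y^3 - 6.559*y^2 - 10.857*y - 6.0145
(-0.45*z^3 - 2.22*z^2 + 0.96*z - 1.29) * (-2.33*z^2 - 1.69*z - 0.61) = 1.0485*z^5 + 5.9331*z^4 + 1.7895*z^3 + 2.7375*z^2 + 1.5945*z + 0.7869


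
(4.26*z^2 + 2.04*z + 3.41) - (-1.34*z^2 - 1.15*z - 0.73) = 5.6*z^2 + 3.19*z + 4.14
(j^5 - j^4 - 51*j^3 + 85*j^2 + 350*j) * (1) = j^5 - j^4 - 51*j^3 + 85*j^2 + 350*j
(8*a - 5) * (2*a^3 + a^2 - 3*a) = 16*a^4 - 2*a^3 - 29*a^2 + 15*a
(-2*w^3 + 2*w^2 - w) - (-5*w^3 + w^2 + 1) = 3*w^3 + w^2 - w - 1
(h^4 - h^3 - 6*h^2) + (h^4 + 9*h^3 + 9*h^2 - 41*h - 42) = 2*h^4 + 8*h^3 + 3*h^2 - 41*h - 42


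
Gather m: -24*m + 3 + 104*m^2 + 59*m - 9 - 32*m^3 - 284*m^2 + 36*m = -32*m^3 - 180*m^2 + 71*m - 6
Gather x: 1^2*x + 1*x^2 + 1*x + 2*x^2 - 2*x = 3*x^2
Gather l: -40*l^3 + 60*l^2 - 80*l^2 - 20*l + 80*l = -40*l^3 - 20*l^2 + 60*l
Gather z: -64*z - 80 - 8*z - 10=-72*z - 90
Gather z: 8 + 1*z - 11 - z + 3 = 0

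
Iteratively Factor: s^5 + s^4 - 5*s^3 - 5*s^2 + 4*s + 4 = (s + 1)*(s^4 - 5*s^2 + 4) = (s - 2)*(s + 1)*(s^3 + 2*s^2 - s - 2) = (s - 2)*(s + 1)^2*(s^2 + s - 2) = (s - 2)*(s + 1)^2*(s + 2)*(s - 1)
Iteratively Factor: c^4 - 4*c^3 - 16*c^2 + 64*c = (c)*(c^3 - 4*c^2 - 16*c + 64) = c*(c - 4)*(c^2 - 16) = c*(c - 4)*(c + 4)*(c - 4)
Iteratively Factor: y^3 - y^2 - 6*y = (y + 2)*(y^2 - 3*y) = y*(y + 2)*(y - 3)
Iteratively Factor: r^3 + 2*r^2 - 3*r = (r)*(r^2 + 2*r - 3) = r*(r - 1)*(r + 3)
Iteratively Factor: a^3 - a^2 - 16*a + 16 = (a - 1)*(a^2 - 16) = (a - 4)*(a - 1)*(a + 4)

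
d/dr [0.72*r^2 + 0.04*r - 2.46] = 1.44*r + 0.04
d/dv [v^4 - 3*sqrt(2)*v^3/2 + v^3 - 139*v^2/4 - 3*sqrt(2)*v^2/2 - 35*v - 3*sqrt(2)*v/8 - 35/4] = 4*v^3 - 9*sqrt(2)*v^2/2 + 3*v^2 - 139*v/2 - 3*sqrt(2)*v - 35 - 3*sqrt(2)/8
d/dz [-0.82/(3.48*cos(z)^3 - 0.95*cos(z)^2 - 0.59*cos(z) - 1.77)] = (-8.5608*cos(z)^2 + 1.558*cos(z) + 0.4838)*sin(z)/(-3.48*cos(z)^3 + 0.95*cos(z)^2 + 0.59*cos(z) + 1.77)^2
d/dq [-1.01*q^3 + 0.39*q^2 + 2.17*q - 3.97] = -3.03*q^2 + 0.78*q + 2.17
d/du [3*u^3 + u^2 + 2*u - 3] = 9*u^2 + 2*u + 2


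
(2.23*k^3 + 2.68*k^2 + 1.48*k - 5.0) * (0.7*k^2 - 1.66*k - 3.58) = 1.561*k^5 - 1.8258*k^4 - 11.3962*k^3 - 15.5512*k^2 + 3.0016*k + 17.9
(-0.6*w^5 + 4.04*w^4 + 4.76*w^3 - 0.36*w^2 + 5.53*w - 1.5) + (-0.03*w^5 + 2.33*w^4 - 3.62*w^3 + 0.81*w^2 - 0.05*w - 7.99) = -0.63*w^5 + 6.37*w^4 + 1.14*w^3 + 0.45*w^2 + 5.48*w - 9.49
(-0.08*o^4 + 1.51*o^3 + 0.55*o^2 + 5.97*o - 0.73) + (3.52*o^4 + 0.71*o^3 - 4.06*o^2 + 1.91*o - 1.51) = 3.44*o^4 + 2.22*o^3 - 3.51*o^2 + 7.88*o - 2.24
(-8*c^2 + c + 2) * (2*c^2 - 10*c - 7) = -16*c^4 + 82*c^3 + 50*c^2 - 27*c - 14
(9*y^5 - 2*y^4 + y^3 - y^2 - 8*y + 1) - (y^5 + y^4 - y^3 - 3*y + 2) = 8*y^5 - 3*y^4 + 2*y^3 - y^2 - 5*y - 1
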